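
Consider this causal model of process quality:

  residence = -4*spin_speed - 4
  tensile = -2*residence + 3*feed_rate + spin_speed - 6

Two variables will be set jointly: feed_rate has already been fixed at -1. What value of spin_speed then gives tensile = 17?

With feed_rate held at -1:
Substituting into the tensile equation gives tensile = 9*spin_speed - 1.
Solve 9*spin_speed - 1 = 17: spin_speed = (17 + 1) / 9 = 2.

spin_speed = 2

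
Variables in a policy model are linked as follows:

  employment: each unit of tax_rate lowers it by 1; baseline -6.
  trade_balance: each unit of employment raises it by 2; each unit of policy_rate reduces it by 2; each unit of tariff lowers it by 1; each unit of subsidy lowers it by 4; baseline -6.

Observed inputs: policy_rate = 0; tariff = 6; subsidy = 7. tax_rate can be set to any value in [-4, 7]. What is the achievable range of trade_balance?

Substituting into the trade_balance equation gives trade_balance = -2*tax_rate - 52.
Linear in tax_rate, so extremes are at the endpoints: tax_rate = -4 gives trade_balance = -44; tax_rate = 7 gives trade_balance = -66.

-66 to -44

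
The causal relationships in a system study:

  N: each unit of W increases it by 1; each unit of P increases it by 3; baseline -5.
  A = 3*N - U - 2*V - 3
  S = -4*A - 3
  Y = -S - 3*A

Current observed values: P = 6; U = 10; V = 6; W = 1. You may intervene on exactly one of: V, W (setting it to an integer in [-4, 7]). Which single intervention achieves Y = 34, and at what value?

set V = -1

Intervening on V: with other inputs at their observed values, Y = -2*V + 32. Solving for 34 gives V = -1, within [-4, 7].
Intervening on W: Y = 3*W + 17. Reaching 34 requires W = 17/3, not an integer.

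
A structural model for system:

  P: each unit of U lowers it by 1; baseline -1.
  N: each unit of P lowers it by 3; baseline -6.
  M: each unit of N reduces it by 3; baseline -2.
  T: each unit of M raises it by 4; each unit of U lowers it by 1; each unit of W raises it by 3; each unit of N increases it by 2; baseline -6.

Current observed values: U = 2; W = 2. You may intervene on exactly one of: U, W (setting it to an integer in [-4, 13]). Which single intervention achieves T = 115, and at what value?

set U = -3

Intervening on U: with other inputs at their observed values, T = -31*U + 22. Solving for 115 gives U = -3, within [-4, 13].
Intervening on W: T = 3*W - 46. Reaching 115 requires W = 161/3, not an integer.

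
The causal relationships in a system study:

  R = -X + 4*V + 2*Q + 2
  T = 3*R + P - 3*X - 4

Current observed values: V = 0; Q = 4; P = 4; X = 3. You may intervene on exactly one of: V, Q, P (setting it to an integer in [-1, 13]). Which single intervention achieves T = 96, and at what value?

Intervening on V: with other inputs at their observed values, T = 12*V + 12. Solving for 96 gives V = 7, within [-1, 13].
Intervening on Q: T = 6*Q - 12. Reaching 96 requires Q = 18, outside [-1, 13].
Intervening on P: T = P + 8. Reaching 96 requires P = 88, outside [-1, 13].

set V = 7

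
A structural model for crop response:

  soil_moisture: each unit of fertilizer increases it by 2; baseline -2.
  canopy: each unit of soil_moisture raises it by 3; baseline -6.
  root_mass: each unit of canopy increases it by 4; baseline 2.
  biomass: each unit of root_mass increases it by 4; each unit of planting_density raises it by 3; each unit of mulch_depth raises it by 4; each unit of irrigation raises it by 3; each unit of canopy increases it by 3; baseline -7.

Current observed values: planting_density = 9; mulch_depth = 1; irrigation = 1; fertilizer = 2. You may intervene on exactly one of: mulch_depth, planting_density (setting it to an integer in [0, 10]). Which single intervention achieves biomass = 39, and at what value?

Intervening on mulch_depth: with other inputs at their observed values, biomass = 4*mulch_depth + 31. Solving for 39 gives mulch_depth = 2, within [0, 10].
Intervening on planting_density: biomass = 3*planting_density + 8. Reaching 39 requires planting_density = 31/3, not an integer.

set mulch_depth = 2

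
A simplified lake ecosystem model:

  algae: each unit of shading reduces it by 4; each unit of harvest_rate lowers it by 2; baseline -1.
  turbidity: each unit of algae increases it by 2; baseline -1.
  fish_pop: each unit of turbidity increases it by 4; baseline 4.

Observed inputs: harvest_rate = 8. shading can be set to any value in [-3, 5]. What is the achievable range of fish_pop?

-296 to -40

Substituting into the algae equation gives algae = -4*shading - 17.
Substituting into the turbidity equation gives turbidity = -8*shading - 35.
So fish_pop = -32*shading - 136.
Linear in shading, so extremes are at the endpoints: shading = -3 gives fish_pop = -40; shading = 5 gives fish_pop = -296.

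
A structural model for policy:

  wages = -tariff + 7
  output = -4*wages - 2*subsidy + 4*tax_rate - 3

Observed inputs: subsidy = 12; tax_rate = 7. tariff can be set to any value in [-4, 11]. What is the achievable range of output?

Substituting into the output equation gives output = 4*tariff - 27.
Linear in tariff, so extremes are at the endpoints: tariff = -4 gives output = -43; tariff = 11 gives output = 17.

-43 to 17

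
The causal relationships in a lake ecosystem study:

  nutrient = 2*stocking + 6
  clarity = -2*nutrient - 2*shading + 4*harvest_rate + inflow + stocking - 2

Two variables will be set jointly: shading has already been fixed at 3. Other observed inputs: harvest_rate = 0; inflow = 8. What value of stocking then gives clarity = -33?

stocking = 7

With shading held at 3:
Substituting into the clarity equation gives clarity = -3*stocking - 12.
Solve -3*stocking - 12 = -33: stocking = (-33 + 12) / -3 = 7.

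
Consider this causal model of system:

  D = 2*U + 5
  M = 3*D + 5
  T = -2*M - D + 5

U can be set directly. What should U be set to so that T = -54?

Substituting into the M equation gives M = 6*U + 20.
T becomes -14*U - 40.
Solve -14*U - 40 = -54: U = (-54 + 40) / -14 = 1.

U = 1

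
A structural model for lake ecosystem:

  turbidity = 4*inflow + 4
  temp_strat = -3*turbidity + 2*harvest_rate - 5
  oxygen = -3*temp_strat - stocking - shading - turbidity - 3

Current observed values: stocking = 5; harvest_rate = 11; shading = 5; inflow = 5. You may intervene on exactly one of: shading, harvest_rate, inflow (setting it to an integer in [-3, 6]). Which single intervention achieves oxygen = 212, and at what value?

Intervening on shading: oxygen = -shading + 133. Reaching 212 requires shading = -79, outside [-3, 6].
Intervening on harvest_rate: with other inputs at their observed values, oxygen = -6*harvest_rate + 194. Solving for 212 gives harvest_rate = -3, within [-3, 6].
Intervening on inflow: oxygen = 32*inflow - 32. Reaching 212 requires inflow = 61/8, not an integer.

set harvest_rate = -3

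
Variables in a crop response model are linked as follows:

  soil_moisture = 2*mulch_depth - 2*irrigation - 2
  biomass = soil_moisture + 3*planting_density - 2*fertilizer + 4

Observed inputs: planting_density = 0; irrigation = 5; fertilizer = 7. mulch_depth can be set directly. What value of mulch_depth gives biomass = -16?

mulch_depth = 3

Substituting into the soil_moisture equation gives soil_moisture = 2*mulch_depth - 12.
Substituting into the biomass equation gives biomass = 2*mulch_depth - 22.
Solve 2*mulch_depth - 22 = -16: mulch_depth = (-16 + 22) / 2 = 3.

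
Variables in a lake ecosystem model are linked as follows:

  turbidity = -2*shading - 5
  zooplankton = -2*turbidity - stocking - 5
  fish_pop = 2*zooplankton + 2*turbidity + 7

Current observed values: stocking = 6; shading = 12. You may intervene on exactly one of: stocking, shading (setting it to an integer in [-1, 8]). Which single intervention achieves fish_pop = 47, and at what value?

set stocking = 4

Intervening on stocking: with other inputs at their observed values, fish_pop = -2*stocking + 55. Solving for 47 gives stocking = 4, within [-1, 8].
Intervening on shading: fish_pop = 4*shading - 5. Reaching 47 requires shading = 13, outside [-1, 8].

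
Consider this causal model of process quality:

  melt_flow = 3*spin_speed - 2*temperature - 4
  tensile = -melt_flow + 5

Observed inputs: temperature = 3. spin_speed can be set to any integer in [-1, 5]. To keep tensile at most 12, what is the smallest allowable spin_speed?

Substituting into the melt_flow equation gives melt_flow = 3*spin_speed - 10.
Substituting into the tensile equation gives tensile = -3*spin_speed + 15.
Require -3*spin_speed + 15 ≤ 12, so spin_speed ≥ 1.
The smallest integer in [-1, 5] satisfying this is 1.

spin_speed = 1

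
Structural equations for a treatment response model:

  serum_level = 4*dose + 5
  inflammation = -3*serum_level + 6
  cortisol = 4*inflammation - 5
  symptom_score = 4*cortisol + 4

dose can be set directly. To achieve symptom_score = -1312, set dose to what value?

dose = 6

Substituting into the inflammation equation gives inflammation = -12*dose - 9.
Substituting into the cortisol equation gives cortisol = -48*dose - 41.
So symptom_score = -192*dose - 160.
Solve -192*dose - 160 = -1312: dose = (-1312 + 160) / -192 = 6.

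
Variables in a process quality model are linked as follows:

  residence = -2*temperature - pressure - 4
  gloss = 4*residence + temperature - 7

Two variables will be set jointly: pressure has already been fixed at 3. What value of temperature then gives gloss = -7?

temperature = -4

With pressure held at 3:
Substituting into the residence equation gives residence = -2*temperature - 7.
So gloss = -7*temperature - 35.
Solve -7*temperature - 35 = -7: temperature = (-7 + 35) / -7 = -4.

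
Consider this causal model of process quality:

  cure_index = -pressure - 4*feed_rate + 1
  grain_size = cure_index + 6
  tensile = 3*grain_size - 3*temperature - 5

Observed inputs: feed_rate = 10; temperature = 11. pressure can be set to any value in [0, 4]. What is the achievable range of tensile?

-149 to -137

Substituting into the cure_index equation gives cure_index = -pressure - 39.
Substituting into the grain_size equation gives grain_size = -pressure - 33.
tensile becomes -3*pressure - 137.
Linear in pressure, so extremes are at the endpoints: pressure = 0 gives tensile = -137; pressure = 4 gives tensile = -149.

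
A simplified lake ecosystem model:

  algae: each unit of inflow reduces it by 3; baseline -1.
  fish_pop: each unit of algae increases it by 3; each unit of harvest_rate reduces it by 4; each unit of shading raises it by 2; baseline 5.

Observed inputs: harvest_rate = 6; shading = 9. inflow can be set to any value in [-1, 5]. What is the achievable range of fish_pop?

Substituting into the fish_pop equation gives fish_pop = -9*inflow - 4.
Linear in inflow, so extremes are at the endpoints: inflow = -1 gives fish_pop = 5; inflow = 5 gives fish_pop = -49.

-49 to 5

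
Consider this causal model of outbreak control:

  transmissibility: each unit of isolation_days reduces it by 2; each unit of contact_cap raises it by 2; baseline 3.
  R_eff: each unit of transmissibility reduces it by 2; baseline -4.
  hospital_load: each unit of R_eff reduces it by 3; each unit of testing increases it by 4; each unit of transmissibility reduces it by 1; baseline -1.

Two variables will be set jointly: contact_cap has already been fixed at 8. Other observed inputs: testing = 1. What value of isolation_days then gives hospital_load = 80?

With contact_cap held at 8:
Substituting into the transmissibility equation gives transmissibility = -2*isolation_days + 19.
Substituting into the R_eff equation gives R_eff = 4*isolation_days - 42.
Substituting into the hospital_load equation gives hospital_load = -10*isolation_days + 110.
Solve -10*isolation_days + 110 = 80: isolation_days = (80 - 110) / -10 = 3.

isolation_days = 3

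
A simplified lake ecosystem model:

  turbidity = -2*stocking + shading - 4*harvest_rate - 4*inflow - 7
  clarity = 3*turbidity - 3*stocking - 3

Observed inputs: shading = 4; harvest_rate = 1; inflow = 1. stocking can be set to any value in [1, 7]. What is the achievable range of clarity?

Substituting into the turbidity equation gives turbidity = -2*stocking - 11.
Substituting into the clarity equation gives clarity = -9*stocking - 36.
Linear in stocking, so extremes are at the endpoints: stocking = 1 gives clarity = -45; stocking = 7 gives clarity = -99.

-99 to -45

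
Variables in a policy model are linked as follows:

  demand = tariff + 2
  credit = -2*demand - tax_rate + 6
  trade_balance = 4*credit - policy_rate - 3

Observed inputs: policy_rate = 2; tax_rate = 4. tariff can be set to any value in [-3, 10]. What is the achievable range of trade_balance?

Substituting into the credit equation gives credit = -2*tariff - 2.
trade_balance becomes -8*tariff - 13.
Linear in tariff, so extremes are at the endpoints: tariff = -3 gives trade_balance = 11; tariff = 10 gives trade_balance = -93.

-93 to 11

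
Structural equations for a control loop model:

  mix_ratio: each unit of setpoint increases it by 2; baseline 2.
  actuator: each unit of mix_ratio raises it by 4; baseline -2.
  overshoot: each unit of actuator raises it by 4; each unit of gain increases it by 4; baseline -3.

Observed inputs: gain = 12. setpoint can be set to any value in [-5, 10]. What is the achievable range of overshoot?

-91 to 389

Substituting into the actuator equation gives actuator = 8*setpoint + 6.
So overshoot = 32*setpoint + 69.
Linear in setpoint, so extremes are at the endpoints: setpoint = -5 gives overshoot = -91; setpoint = 10 gives overshoot = 389.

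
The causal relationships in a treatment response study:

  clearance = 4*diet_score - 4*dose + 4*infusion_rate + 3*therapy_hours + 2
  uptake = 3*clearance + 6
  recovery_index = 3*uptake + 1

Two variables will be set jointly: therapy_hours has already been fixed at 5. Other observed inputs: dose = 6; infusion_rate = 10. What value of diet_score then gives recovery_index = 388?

With therapy_hours held at 5:
Substituting into the clearance equation gives clearance = 4*diet_score + 33.
Substituting into the uptake equation gives uptake = 12*diet_score + 105.
This gives recovery_index = 36*diet_score + 316.
Solve 36*diet_score + 316 = 388: diet_score = (388 - 316) / 36 = 2.

diet_score = 2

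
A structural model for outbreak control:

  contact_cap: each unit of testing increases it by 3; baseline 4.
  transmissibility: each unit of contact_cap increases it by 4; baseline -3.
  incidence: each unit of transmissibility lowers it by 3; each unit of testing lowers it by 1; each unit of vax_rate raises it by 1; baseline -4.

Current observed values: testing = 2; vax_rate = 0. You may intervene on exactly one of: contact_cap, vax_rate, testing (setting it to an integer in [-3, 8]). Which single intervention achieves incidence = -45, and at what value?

Intervening on contact_cap: with other inputs at their observed values, incidence = -12*contact_cap + 3. Solving for -45 gives contact_cap = 4, within [-3, 8].
Intervening on vax_rate: incidence = vax_rate - 117. Reaching -45 requires vax_rate = 72, outside [-3, 8].
Intervening on testing: incidence = -37*testing - 43. Reaching -45 requires testing = 2/37, not an integer.

set contact_cap = 4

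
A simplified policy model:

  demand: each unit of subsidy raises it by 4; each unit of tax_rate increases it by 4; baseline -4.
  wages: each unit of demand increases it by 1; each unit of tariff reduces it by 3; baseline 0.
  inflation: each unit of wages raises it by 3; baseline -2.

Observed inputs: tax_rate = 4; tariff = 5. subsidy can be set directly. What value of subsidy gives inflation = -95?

subsidy = -7

Substituting into the demand equation gives demand = 4*subsidy + 12.
Substituting into the wages equation gives wages = 4*subsidy - 3.
Substituting into the inflation equation gives inflation = 12*subsidy - 11.
Solve 12*subsidy - 11 = -95: subsidy = (-95 + 11) / 12 = -7.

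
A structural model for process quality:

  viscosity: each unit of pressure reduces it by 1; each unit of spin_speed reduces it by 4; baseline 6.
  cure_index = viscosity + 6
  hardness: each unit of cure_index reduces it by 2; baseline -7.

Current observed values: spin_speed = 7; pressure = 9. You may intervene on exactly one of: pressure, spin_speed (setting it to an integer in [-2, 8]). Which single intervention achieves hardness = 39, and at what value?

Intervening on pressure: with other inputs at their observed values, hardness = 2*pressure + 25. Solving for 39 gives pressure = 7, within [-2, 8].
Intervening on spin_speed: hardness = 8*spin_speed - 13. Reaching 39 requires spin_speed = 13/2, not an integer.

set pressure = 7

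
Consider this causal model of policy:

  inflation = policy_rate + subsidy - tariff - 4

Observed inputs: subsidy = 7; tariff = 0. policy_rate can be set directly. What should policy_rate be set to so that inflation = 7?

Substituting into the inflation equation gives inflation = policy_rate + 3.
Solve policy_rate + 3 = 7: policy_rate = (7 - 3) / 1 = 4.

policy_rate = 4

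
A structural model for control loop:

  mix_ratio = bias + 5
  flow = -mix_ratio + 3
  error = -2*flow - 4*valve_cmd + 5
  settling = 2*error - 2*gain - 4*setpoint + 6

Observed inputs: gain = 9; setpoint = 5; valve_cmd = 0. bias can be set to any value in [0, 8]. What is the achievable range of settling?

Substituting into the flow equation gives flow = -bias - 2.
error becomes 2*bias + 9.
Substituting into the settling equation gives settling = 4*bias - 14.
Linear in bias, so extremes are at the endpoints: bias = 0 gives settling = -14; bias = 8 gives settling = 18.

-14 to 18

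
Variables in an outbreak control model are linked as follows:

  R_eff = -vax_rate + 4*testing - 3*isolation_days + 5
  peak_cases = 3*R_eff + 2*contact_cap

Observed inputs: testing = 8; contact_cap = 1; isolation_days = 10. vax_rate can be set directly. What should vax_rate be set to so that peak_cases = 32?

vax_rate = -3

Substituting into the R_eff equation gives R_eff = -vax_rate + 7.
So peak_cases = -3*vax_rate + 23.
Solve -3*vax_rate + 23 = 32: vax_rate = (32 - 23) / -3 = -3.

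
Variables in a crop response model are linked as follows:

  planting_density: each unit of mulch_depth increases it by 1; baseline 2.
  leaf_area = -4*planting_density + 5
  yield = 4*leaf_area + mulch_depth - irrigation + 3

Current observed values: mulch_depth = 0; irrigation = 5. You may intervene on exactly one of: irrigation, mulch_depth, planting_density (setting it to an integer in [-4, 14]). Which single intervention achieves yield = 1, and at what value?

Intervening on irrigation: yield = -irrigation - 9. Reaching 1 requires irrigation = -10, outside [-4, 14].
Intervening on mulch_depth: with other inputs at their observed values, yield = -15*mulch_depth - 14. Solving for 1 gives mulch_depth = -1, within [-4, 14].
Intervening on planting_density: yield = -16*planting_density + 18. Reaching 1 requires planting_density = 17/16, not an integer.

set mulch_depth = -1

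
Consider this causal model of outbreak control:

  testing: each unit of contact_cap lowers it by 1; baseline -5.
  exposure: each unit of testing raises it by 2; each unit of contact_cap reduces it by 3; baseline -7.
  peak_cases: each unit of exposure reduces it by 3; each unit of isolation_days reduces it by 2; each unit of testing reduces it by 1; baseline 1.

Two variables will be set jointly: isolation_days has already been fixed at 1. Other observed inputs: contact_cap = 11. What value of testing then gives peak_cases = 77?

With isolation_days held at 1:
Intervening on testing fixes its value directly, overriding its dependence on contact_cap.
Substituting into the exposure equation gives exposure = 2*testing - 40.
Substituting into the peak_cases equation gives peak_cases = -7*testing + 119.
Solve -7*testing + 119 = 77: testing = (77 - 119) / -7 = 6.

testing = 6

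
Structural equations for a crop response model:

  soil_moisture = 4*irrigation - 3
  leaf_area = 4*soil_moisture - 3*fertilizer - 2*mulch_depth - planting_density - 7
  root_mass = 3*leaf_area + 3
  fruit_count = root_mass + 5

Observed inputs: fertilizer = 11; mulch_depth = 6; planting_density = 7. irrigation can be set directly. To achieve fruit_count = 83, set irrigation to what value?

irrigation = 6

Substituting into the leaf_area equation gives leaf_area = 16*irrigation - 71.
So root_mass = 48*irrigation - 210.
So fruit_count = 48*irrigation - 205.
Solve 48*irrigation - 205 = 83: irrigation = (83 + 205) / 48 = 6.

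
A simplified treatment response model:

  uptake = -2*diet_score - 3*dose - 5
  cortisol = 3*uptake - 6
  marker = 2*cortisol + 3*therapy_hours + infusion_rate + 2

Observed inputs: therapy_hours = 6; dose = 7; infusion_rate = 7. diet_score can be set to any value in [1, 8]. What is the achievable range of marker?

Substituting into the uptake equation gives uptake = -2*diet_score - 26.
This gives cortisol = -6*diet_score - 84.
So marker = -12*diet_score - 141.
Linear in diet_score, so extremes are at the endpoints: diet_score = 1 gives marker = -153; diet_score = 8 gives marker = -237.

-237 to -153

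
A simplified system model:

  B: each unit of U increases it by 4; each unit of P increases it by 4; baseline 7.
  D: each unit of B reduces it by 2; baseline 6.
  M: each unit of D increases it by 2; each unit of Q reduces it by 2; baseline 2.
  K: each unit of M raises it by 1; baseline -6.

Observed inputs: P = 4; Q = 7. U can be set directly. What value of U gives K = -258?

Substituting into the B equation gives B = 4*U + 23.
Substituting into the D equation gives D = -8*U - 40.
Substituting into the M equation gives M = -16*U - 92.
This gives K = -16*U - 98.
Solve -16*U - 98 = -258: U = (-258 + 98) / -16 = 10.

U = 10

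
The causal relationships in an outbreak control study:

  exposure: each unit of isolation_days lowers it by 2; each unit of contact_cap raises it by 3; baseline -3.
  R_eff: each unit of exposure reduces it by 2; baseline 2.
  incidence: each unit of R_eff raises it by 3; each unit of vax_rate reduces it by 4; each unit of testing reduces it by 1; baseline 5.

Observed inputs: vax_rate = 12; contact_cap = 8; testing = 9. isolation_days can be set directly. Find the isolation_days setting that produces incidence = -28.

Substituting into the exposure equation gives exposure = -2*isolation_days + 21.
Substituting into the R_eff equation gives R_eff = 4*isolation_days - 40.
Substituting into the incidence equation gives incidence = 12*isolation_days - 172.
Solve 12*isolation_days - 172 = -28: isolation_days = (-28 + 172) / 12 = 12.

isolation_days = 12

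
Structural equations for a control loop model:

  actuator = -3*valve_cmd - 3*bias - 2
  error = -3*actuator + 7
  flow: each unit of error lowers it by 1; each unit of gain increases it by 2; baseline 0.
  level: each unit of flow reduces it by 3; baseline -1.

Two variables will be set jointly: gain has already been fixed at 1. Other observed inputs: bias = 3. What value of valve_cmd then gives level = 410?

With gain held at 1:
Substituting into the actuator equation gives actuator = -3*valve_cmd - 11.
Substituting into the error equation gives error = 9*valve_cmd + 40.
flow becomes -9*valve_cmd - 38.
Substituting into the level equation gives level = 27*valve_cmd + 113.
Solve 27*valve_cmd + 113 = 410: valve_cmd = (410 - 113) / 27 = 11.

valve_cmd = 11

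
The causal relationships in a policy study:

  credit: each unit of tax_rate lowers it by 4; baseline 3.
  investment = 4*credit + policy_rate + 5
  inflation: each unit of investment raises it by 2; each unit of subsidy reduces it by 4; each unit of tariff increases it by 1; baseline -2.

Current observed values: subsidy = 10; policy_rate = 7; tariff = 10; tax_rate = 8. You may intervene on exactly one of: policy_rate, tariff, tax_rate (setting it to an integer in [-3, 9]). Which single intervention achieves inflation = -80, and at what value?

set tax_rate = 3

Intervening on policy_rate: inflation = 2*policy_rate - 254. Reaching -80 requires policy_rate = 87, outside [-3, 9].
Intervening on tariff: inflation = tariff - 250. Reaching -80 requires tariff = 170, outside [-3, 9].
Intervening on tax_rate: with other inputs at their observed values, inflation = -32*tax_rate + 16. Solving for -80 gives tax_rate = 3, within [-3, 9].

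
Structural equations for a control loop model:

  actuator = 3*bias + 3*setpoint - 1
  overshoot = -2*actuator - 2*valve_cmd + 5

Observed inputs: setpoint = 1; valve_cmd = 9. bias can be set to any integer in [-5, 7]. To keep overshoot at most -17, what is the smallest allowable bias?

bias = 0

Substituting into the actuator equation gives actuator = 3*bias + 2.
Substituting into the overshoot equation gives overshoot = -6*bias - 17.
Require -6*bias - 17 ≤ -17, so bias ≥ 0.
The smallest integer in [-5, 7] satisfying this is 0.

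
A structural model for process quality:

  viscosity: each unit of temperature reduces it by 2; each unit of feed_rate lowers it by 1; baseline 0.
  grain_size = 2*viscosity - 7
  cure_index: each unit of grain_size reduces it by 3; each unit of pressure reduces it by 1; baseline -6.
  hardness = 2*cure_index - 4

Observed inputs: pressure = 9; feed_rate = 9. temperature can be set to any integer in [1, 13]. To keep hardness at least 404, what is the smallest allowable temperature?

Substituting into the viscosity equation gives viscosity = -2*temperature - 9.
This gives grain_size = -4*temperature - 25.
Substituting into the cure_index equation gives cure_index = 12*temperature + 60.
Substituting into the hardness equation gives hardness = 24*temperature + 116.
Require 24*temperature + 116 ≥ 404, so temperature ≥ 12.
The smallest integer in [1, 13] satisfying this is 12.

temperature = 12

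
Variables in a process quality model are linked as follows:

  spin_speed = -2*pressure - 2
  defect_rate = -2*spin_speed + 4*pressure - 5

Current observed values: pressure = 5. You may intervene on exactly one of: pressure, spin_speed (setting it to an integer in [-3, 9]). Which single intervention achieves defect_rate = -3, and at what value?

set spin_speed = 9

Intervening on pressure: defect_rate = 8*pressure - 1. Reaching -3 requires pressure = -1/4, not an integer.
Intervening on spin_speed: with other inputs at their observed values, defect_rate = -2*spin_speed + 15. Solving for -3 gives spin_speed = 9, within [-3, 9].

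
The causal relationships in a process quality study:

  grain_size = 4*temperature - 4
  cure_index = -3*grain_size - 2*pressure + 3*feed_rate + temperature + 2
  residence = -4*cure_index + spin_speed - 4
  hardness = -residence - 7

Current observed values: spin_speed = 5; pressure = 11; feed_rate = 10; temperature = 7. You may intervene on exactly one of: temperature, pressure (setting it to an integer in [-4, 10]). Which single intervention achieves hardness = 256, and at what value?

Intervening on temperature: with other inputs at their observed values, hardness = -44*temperature + 80. Solving for 256 gives temperature = -4, within [-4, 10].
Intervening on pressure: hardness = -8*pressure - 140. Reaching 256 requires pressure = -99/2, not an integer.

set temperature = -4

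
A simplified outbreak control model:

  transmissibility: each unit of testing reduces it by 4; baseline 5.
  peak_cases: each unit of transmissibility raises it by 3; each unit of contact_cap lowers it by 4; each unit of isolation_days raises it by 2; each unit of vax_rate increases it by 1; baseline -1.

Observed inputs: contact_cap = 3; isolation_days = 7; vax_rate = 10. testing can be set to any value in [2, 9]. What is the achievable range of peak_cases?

Substituting into the peak_cases equation gives peak_cases = -12*testing + 26.
Linear in testing, so extremes are at the endpoints: testing = 2 gives peak_cases = 2; testing = 9 gives peak_cases = -82.

-82 to 2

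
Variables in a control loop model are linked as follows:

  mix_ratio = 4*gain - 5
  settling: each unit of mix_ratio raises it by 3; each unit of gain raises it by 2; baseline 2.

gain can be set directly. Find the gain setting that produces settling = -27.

gain = -1

Substituting into the settling equation gives settling = 14*gain - 13.
Solve 14*gain - 13 = -27: gain = (-27 + 13) / 14 = -1.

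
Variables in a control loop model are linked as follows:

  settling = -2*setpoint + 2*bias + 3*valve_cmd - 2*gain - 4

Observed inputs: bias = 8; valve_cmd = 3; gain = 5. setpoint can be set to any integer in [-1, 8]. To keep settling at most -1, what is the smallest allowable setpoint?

Substituting into the settling equation gives settling = -2*setpoint + 11.
Require -2*setpoint + 11 ≤ -1, so setpoint ≥ 6.
The smallest integer in [-1, 8] satisfying this is 6.

setpoint = 6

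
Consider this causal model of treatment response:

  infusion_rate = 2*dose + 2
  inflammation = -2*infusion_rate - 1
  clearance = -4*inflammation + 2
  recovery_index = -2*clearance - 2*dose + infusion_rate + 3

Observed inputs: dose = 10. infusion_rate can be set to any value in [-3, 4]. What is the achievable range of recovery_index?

Intervening on infusion_rate fixes its value directly, overriding its dependence on dose.
Substituting into the clearance equation gives clearance = 8*infusion_rate + 6.
Substituting into the recovery_index equation gives recovery_index = -15*infusion_rate - 29.
Linear in infusion_rate, so extremes are at the endpoints: infusion_rate = -3 gives recovery_index = 16; infusion_rate = 4 gives recovery_index = -89.

-89 to 16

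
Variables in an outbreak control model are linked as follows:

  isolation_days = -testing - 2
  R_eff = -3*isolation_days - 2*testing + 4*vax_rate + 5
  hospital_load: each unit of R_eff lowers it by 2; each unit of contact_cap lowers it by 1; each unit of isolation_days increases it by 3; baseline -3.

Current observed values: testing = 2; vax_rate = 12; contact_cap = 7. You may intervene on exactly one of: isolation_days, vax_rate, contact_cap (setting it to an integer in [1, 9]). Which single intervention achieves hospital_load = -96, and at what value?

Intervening on isolation_days: hospital_load = 9*isolation_days - 108. Reaching -96 requires isolation_days = 4/3, not an integer.
Intervening on vax_rate: with other inputs at their observed values, hospital_load = -8*vax_rate - 48. Solving for -96 gives vax_rate = 6, within [1, 9].
Intervening on contact_cap: hospital_load = -contact_cap - 137. Reaching -96 requires contact_cap = -41, outside [1, 9].

set vax_rate = 6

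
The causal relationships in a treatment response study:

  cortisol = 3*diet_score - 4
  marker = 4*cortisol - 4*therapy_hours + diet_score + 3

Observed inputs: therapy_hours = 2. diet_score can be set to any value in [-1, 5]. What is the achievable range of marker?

Substituting into the marker equation gives marker = 13*diet_score - 21.
Linear in diet_score, so extremes are at the endpoints: diet_score = -1 gives marker = -34; diet_score = 5 gives marker = 44.

-34 to 44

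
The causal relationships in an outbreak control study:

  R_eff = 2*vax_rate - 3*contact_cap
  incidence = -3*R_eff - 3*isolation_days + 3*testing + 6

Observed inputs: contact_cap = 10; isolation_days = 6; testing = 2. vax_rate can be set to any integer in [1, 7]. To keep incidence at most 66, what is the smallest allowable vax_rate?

vax_rate = 3

Substituting into the R_eff equation gives R_eff = 2*vax_rate - 30.
Substituting into the incidence equation gives incidence = -6*vax_rate + 84.
Require -6*vax_rate + 84 ≤ 66, so vax_rate ≥ 3.
The smallest integer in [1, 7] satisfying this is 3.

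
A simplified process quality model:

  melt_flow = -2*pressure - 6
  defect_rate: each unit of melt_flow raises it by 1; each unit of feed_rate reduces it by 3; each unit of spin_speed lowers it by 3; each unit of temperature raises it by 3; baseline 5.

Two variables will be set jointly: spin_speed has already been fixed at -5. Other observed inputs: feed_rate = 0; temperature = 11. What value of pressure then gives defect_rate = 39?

With spin_speed held at -5:
Substituting into the defect_rate equation gives defect_rate = -2*pressure + 47.
Solve -2*pressure + 47 = 39: pressure = (39 - 47) / -2 = 4.

pressure = 4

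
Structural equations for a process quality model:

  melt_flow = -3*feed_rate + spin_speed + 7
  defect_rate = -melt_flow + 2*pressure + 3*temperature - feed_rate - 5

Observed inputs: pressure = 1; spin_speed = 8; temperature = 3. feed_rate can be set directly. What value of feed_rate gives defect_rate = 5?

feed_rate = 7

Substituting into the melt_flow equation gives melt_flow = -3*feed_rate + 15.
defect_rate becomes 2*feed_rate - 9.
Solve 2*feed_rate - 9 = 5: feed_rate = (5 + 9) / 2 = 7.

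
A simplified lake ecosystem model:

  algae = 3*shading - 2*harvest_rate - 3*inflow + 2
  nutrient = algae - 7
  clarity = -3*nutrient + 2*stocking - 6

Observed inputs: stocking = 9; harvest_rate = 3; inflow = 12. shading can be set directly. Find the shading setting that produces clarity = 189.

shading = -4

Substituting into the algae equation gives algae = 3*shading - 40.
nutrient becomes 3*shading - 47.
clarity becomes -9*shading + 153.
Solve -9*shading + 153 = 189: shading = (189 - 153) / -9 = -4.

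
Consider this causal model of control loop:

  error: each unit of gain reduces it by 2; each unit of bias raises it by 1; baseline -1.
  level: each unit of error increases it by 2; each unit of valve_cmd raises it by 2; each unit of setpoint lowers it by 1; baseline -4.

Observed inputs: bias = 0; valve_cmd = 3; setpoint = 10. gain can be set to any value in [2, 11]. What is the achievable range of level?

Substituting into the error equation gives error = -2*gain - 1.
So level = -4*gain - 10.
Linear in gain, so extremes are at the endpoints: gain = 2 gives level = -18; gain = 11 gives level = -54.

-54 to -18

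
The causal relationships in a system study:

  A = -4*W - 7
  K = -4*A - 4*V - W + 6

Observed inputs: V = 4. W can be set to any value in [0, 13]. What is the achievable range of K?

18 to 213

Substituting into the K equation gives K = 15*W + 18.
Linear in W, so extremes are at the endpoints: W = 0 gives K = 18; W = 13 gives K = 213.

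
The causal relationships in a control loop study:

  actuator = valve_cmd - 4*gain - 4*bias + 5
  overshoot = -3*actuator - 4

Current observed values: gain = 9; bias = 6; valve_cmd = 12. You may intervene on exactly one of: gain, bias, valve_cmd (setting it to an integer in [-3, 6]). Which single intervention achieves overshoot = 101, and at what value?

set bias = 4

Intervening on gain: overshoot = 12*gain + 17. Reaching 101 requires gain = 7, outside [-3, 6].
Intervening on bias: with other inputs at their observed values, overshoot = 12*bias + 53. Solving for 101 gives bias = 4, within [-3, 6].
Intervening on valve_cmd: overshoot = -3*valve_cmd + 161. Reaching 101 requires valve_cmd = 20, outside [-3, 6].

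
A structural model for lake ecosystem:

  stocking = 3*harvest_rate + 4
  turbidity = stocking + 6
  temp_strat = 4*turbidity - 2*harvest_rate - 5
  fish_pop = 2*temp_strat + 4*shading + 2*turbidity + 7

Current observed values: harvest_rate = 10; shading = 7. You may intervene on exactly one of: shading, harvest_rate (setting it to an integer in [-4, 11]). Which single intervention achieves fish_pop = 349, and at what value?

Intervening on shading: with other inputs at their observed values, fish_pop = 4*shading + 357. Solving for 349 gives shading = -2, within [-4, 11].
Intervening on harvest_rate: fish_pop = 26*harvest_rate + 125. Reaching 349 requires harvest_rate = 112/13, not an integer.

set shading = -2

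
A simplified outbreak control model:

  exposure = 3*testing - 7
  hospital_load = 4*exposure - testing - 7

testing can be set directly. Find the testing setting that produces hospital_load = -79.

testing = -4

Substituting into the hospital_load equation gives hospital_load = 11*testing - 35.
Solve 11*testing - 35 = -79: testing = (-79 + 35) / 11 = -4.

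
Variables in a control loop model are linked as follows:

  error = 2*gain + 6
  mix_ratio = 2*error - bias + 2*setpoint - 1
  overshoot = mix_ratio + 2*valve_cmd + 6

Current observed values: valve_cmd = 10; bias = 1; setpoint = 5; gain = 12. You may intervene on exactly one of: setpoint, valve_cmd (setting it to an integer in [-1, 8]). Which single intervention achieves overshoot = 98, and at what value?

set setpoint = 7

Intervening on setpoint: with other inputs at their observed values, overshoot = 2*setpoint + 84. Solving for 98 gives setpoint = 7, within [-1, 8].
Intervening on valve_cmd: overshoot = 2*valve_cmd + 74. Reaching 98 requires valve_cmd = 12, outside [-1, 8].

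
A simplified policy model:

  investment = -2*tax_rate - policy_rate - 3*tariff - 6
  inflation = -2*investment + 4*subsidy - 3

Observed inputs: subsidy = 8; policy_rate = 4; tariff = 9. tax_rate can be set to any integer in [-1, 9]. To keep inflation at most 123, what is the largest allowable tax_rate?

Substituting into the investment equation gives investment = -2*tax_rate - 37.
This gives inflation = 4*tax_rate + 103.
Require 4*tax_rate + 103 ≤ 123, so tax_rate ≤ 5.
The largest integer in [-1, 9] satisfying this is 5.

tax_rate = 5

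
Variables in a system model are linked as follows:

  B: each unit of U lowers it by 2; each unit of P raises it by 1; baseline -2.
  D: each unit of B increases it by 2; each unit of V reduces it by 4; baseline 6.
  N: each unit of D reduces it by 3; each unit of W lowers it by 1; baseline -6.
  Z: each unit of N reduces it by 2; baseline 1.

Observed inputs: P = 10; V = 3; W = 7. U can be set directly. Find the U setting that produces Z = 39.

Substituting into the B equation gives B = -2*U + 8.
D becomes -4*U + 10.
This gives N = 12*U - 43.
Substituting into the Z equation gives Z = -24*U + 87.
Solve -24*U + 87 = 39: U = (39 - 87) / -24 = 2.

U = 2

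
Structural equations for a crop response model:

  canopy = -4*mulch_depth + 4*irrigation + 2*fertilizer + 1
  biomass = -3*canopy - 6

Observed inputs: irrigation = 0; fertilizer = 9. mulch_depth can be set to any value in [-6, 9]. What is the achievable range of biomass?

-135 to 45

Substituting into the canopy equation gives canopy = -4*mulch_depth + 19.
Substituting into the biomass equation gives biomass = 12*mulch_depth - 63.
Linear in mulch_depth, so extremes are at the endpoints: mulch_depth = -6 gives biomass = -135; mulch_depth = 9 gives biomass = 45.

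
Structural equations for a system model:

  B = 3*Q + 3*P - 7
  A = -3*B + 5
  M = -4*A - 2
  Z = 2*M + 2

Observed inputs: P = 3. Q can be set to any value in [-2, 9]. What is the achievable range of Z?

Substituting into the B equation gives B = 3*Q + 2.
So A = -9*Q - 1.
So M = 36*Q + 2.
Substituting into the Z equation gives Z = 72*Q + 6.
Linear in Q, so extremes are at the endpoints: Q = -2 gives Z = -138; Q = 9 gives Z = 654.

-138 to 654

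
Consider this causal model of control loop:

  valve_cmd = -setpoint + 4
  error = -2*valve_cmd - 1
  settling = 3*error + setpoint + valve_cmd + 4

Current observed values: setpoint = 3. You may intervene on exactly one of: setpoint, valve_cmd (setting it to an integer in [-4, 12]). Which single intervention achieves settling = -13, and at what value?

Intervening on setpoint: with other inputs at their observed values, settling = 6*setpoint - 19. Solving for -13 gives setpoint = 1, within [-4, 12].
Intervening on valve_cmd: settling = -5*valve_cmd + 4. Reaching -13 requires valve_cmd = 17/5, not an integer.

set setpoint = 1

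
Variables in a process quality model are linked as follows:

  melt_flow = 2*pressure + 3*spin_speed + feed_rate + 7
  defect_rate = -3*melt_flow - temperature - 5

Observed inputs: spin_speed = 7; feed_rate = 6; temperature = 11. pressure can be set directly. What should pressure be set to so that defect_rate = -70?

Substituting into the melt_flow equation gives melt_flow = 2*pressure + 34.
Substituting into the defect_rate equation gives defect_rate = -6*pressure - 118.
Solve -6*pressure - 118 = -70: pressure = (-70 + 118) / -6 = -8.

pressure = -8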